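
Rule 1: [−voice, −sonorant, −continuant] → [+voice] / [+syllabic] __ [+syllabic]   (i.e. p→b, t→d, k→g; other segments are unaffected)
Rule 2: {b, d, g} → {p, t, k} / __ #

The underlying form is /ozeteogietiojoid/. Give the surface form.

Rule 1 (intervocalic voicing): /t/ is a voiceless stop between vowels /e/ and /e/, so it voices to [d]. /t/ is a voiceless stop between vowels /e/ and /i/, so it voices to [d]. /ozeteogietiojoid/ → ozedeogiediojoid.
Rule 2 (final devoicing): /d/ is a voiced stop in word-final position, so it devoices to [t]. /ozedeogiediojoid/ → ozedeogiediojoit.

ozedeogiediojoit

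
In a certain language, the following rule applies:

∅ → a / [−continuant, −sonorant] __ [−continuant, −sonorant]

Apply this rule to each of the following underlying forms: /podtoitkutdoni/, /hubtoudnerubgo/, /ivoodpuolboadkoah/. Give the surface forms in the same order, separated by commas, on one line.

/podtoitkutdoni/: /d/ and /t/ form a stop–stop cluster, so [a] is inserted between them. /t/ and /k/ form a stop–stop cluster, so [a] is inserted between them. /t/ and /d/ form a stop–stop cluster, so [a] is inserted between them. → [podatoitakutadoni].
/hubtoudnerubgo/: /b/ and /t/ form a stop–stop cluster, so [a] is inserted between them. /b/ and /g/ form a stop–stop cluster, so [a] is inserted between them. → [hubatoudnerubago].
/ivoodpuolboadkoah/: /d/ and /p/ form a stop–stop cluster, so [a] is inserted between them. /d/ and /k/ form a stop–stop cluster, so [a] is inserted between them. → [ivoodapuolboadakoah].

podatoitakutadoni, hubatoudnerubago, ivoodapuolboadakoah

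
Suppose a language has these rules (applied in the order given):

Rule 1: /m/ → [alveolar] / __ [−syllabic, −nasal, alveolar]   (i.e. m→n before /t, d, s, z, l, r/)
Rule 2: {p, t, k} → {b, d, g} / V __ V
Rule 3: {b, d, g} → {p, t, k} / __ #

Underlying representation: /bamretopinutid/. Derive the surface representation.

Rule 1 (nasal place assimilation): /m/ precedes the alveolar consonant /r/, so it assimilates in place to [n]. /bamretopinutid/ → banretopinutid.
Rule 2 (intervocalic voicing): /t/ is a voiceless stop between vowels /e/ and /o/, so it voices to [d]. /p/ is a voiceless stop between vowels /o/ and /i/, so it voices to [b]. /t/ is a voiceless stop between vowels /u/ and /i/, so it voices to [d]. /banretopinutid/ → banredobinudid.
Rule 3 (final devoicing): /d/ is a voiced stop in word-final position, so it devoices to [t]. /banredobinudid/ → banredobinudit.

banredobinudit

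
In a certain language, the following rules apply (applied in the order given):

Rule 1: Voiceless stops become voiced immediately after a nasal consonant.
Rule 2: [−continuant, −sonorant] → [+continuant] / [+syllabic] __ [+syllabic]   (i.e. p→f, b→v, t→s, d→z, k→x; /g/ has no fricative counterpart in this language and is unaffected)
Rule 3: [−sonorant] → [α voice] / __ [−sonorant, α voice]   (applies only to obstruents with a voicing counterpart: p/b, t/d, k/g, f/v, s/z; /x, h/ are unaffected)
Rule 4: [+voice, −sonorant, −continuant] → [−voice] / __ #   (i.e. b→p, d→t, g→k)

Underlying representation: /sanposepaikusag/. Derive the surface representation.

Rule 1 (post-nasal voicing): /p/ is a voiceless stop immediately after the nasal /n/, so it voices to [b]. /sanposepaikusag/ → sanbosepaikusag.
Rule 2 (intervocalic spirantization): /p/ is a stop between vowels /e/ and /a/, so it spirantizes to the fricative [f]. /k/ is a stop between vowels /i/ and /u/, so it spirantizes to the fricative [x]. /sanbosepaikusag/ → sanbosefaixusag.
Rule 3 (regressive voicing assimilation): no segment meets the environment; /sanbosefaixusag/ is unchanged.
Rule 4 (final devoicing): /g/ is a voiced stop in word-final position, so it devoices to [k]. /sanbosefaixusag/ → sanbosefaixusak.

sanbosefaixusak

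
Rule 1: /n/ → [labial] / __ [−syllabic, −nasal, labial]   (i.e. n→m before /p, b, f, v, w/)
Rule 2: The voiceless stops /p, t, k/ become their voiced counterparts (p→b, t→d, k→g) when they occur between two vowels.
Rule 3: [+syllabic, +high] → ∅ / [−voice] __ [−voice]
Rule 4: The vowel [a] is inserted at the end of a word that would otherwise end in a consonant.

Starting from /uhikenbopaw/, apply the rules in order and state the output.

uhigembobawa

Rule 1 (nasal place assimilation): /n/ precedes the labial consonant /b/, so it assimilates in place to [m]. /uhikenbopaw/ → uhikembopaw.
Rule 2 (intervocalic voicing): /k/ is a voiceless stop between vowels /i/ and /e/, so it voices to [g]. /p/ is a voiceless stop between vowels /o/ and /a/, so it voices to [b]. /uhikembopaw/ → uhigembobaw.
Rule 3 (high vowel syncope): no segment meets the environment; /uhigembobaw/ is unchanged.
Rule 4 (final a-epenthesis): the form ends in the consonant /w/, so [a] is inserted word-finally. /uhigembobaw/ → uhigembobawa.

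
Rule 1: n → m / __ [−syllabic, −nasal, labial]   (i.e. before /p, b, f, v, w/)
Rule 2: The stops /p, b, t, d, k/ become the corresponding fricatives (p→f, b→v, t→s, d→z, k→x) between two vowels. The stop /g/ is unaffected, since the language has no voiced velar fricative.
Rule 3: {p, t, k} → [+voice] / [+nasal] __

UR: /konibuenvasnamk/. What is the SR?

Rule 1 (nasal place assimilation): /n/ precedes the labial consonant /v/, so it assimilates in place to [m]. /konibuenvasnamk/ → konibuemvasnamk.
Rule 2 (intervocalic spirantization): /b/ is a stop between vowels /i/ and /u/, so it spirantizes to the fricative [v]. /konibuemvasnamk/ → konivuemvasnamk.
Rule 3 (post-nasal voicing): /k/ is a voiceless stop immediately after the nasal /m/, so it voices to [g]. /konivuemvasnamk/ → konivuemvasnamg.

konivuemvasnamg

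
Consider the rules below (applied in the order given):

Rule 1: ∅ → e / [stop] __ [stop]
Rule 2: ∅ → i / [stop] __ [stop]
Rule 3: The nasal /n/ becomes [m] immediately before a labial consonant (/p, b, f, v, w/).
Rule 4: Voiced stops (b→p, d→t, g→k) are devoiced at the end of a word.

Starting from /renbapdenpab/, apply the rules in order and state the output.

Rule 1 (stop-cluster e-epenthesis): /p/ and /d/ form a stop–stop cluster, so [e] is inserted between them. /renbapdenpab/ → renbapedenpab.
Rule 2 (stop-cluster i-epenthesis): no segment meets the environment; /renbapedenpab/ is unchanged.
Rule 3 (nasal place assimilation): /n/ precedes the labial consonant /b/, so it assimilates in place to [m]. /n/ precedes the labial consonant /p/, so it assimilates in place to [m]. /renbapedenpab/ → rembapedempab.
Rule 4 (final devoicing): /b/ is a voiced stop in word-final position, so it devoices to [p]. /rembapedempab/ → rembapedempap.

rembapedempap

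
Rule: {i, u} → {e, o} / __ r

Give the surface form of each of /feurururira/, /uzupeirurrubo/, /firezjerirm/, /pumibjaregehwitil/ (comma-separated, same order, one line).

/feurururira/: /u/ is a high vowel immediately before /r/, so it lowers to [o]. /u/ is a high vowel immediately before /r/, so it lowers to [o]. /u/ is a high vowel immediately before /r/, so it lowers to [o]. /i/ is a high vowel immediately before /r/, so it lowers to [e]. → [feorororera].
/uzupeirurrubo/: /i/ is a high vowel immediately before /r/, so it lowers to [e]. /u/ is a high vowel immediately before /r/, so it lowers to [o]. → [uzupeerorrubo].
/firezjerirm/: /i/ is a high vowel immediately before /r/, so it lowers to [e]. /i/ is a high vowel immediately before /r/, so it lowers to [e]. → [ferezjererm].
/pumibjaregehwitil/: the rule's environment is not met; surfaces unchanged as [pumibjaregehwitil].

feorororera, uzupeerorrubo, ferezjererm, pumibjaregehwitil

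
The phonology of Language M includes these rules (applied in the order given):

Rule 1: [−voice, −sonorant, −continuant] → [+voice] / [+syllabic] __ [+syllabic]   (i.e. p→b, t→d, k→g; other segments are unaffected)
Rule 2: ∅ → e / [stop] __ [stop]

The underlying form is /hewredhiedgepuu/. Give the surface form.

hewredhiedegebuu

Rule 1 (intervocalic voicing): /p/ is a voiceless stop between vowels /e/ and /u/, so it voices to [b]. /hewredhiedgepuu/ → hewredhiedgebuu.
Rule 2 (stop-cluster e-epenthesis): /d/ and /g/ form a stop–stop cluster, so [e] is inserted between them. /hewredhiedgebuu/ → hewredhiedegebuu.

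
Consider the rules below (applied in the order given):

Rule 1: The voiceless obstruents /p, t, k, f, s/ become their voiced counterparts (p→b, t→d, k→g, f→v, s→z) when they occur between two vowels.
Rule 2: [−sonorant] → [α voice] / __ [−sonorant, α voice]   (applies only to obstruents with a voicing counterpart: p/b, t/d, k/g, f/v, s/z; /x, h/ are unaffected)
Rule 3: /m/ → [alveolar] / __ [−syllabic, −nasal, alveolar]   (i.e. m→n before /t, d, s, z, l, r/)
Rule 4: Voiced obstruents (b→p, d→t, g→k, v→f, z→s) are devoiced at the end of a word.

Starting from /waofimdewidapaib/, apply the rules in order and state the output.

waovindewidabaip

Rule 1 (intervocalic voicing): /f/ is a voiceless obstruent between vowels /o/ and /i/, so it voices to [v]. /p/ is a voiceless obstruent between vowels /a/ and /a/, so it voices to [b]. /waofimdewidapaib/ → waovimdewidabaib.
Rule 2 (regressive voicing assimilation): no segment meets the environment; /waovimdewidabaib/ is unchanged.
Rule 3 (nasal place assimilation): /m/ precedes the alveolar consonant /d/, so it assimilates in place to [n]. /waovimdewidabaib/ → waovindewidabaib.
Rule 4 (final devoicing): /b/ is a voiced obstruent in word-final position, so it devoices to [p]. /waovindewidabaib/ → waovindewidabaip.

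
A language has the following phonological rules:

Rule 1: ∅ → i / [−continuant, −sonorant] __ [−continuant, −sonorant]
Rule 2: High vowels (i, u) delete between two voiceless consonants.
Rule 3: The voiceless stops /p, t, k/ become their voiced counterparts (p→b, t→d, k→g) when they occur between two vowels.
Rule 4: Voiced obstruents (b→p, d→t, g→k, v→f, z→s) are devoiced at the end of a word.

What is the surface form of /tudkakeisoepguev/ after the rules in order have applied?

Rule 1 (stop-cluster i-epenthesis): /d/ and /k/ form a stop–stop cluster, so [i] is inserted between them. /p/ and /g/ form a stop–stop cluster, so [i] is inserted between them. /tudkakeisoepguev/ → tudikakeisoepiguev.
Rule 2 (high vowel syncope): no segment meets the environment; /tudikakeisoepiguev/ is unchanged.
Rule 3 (intervocalic voicing): /k/ is a voiceless stop between vowels /i/ and /a/, so it voices to [g]. /k/ is a voiceless stop between vowels /a/ and /e/, so it voices to [g]. /p/ is a voiceless stop between vowels /e/ and /i/, so it voices to [b]. /tudikakeisoepiguev/ → tudigageisoebiguev.
Rule 4 (final devoicing): /v/ is a voiced obstruent in word-final position, so it devoices to [f]. /tudigageisoebiguev/ → tudigageisoebiguef.

tudigageisoebiguef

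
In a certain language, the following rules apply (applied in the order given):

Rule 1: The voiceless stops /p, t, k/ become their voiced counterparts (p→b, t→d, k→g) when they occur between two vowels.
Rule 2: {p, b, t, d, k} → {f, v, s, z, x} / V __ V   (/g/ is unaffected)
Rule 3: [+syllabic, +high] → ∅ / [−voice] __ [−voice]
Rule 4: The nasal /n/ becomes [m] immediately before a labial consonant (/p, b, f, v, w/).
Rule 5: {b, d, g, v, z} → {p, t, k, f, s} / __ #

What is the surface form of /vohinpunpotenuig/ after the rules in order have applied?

vohimpumpozenuik

Rule 1 (intervocalic voicing): /t/ is a voiceless stop between vowels /o/ and /e/, so it voices to [d]. /vohinpunpotenuig/ → vohinpunpodenuig.
Rule 2 (intervocalic spirantization): /d/ is a stop between vowels /o/ and /e/, so it spirantizes to the fricative [z]. /vohinpunpodenuig/ → vohinpunpozenuig.
Rule 3 (high vowel syncope): no segment meets the environment; /vohinpunpozenuig/ is unchanged.
Rule 4 (nasal place assimilation): /n/ precedes the labial consonant /p/, so it assimilates in place to [m]. /n/ precedes the labial consonant /p/, so it assimilates in place to [m]. /vohinpunpozenuig/ → vohimpumpozenuig.
Rule 5 (final devoicing): /g/ is a voiced obstruent in word-final position, so it devoices to [k]. /vohimpumpozenuig/ → vohimpumpozenuik.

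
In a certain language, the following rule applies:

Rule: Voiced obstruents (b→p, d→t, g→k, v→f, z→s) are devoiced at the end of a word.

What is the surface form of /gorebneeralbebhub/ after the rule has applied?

/b/ is a voiced obstruent in word-final position, so it devoices to [p].
Surface form: [gorebneeralbebhup].

gorebneeralbebhup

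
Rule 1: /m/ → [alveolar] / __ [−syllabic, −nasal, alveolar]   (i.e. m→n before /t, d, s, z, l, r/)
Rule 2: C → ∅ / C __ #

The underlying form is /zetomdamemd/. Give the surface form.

Rule 1 (nasal place assimilation): /m/ precedes the alveolar consonant /d/, so it assimilates in place to [n]. /m/ precedes the alveolar consonant /d/, so it assimilates in place to [n]. /zetomdamemd/ → zetondamend.
Rule 2 (final cluster simplification): /d/ is the second consonant of a word-final cluster /nd/, so it deletes. /zetondamend/ → zetondamen.

zetondamen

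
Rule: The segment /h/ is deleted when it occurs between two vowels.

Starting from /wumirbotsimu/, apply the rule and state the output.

wumirbotsimu

No segment of /wumirbotsimu/ meets the structural description of the rule, so the form surfaces unchanged.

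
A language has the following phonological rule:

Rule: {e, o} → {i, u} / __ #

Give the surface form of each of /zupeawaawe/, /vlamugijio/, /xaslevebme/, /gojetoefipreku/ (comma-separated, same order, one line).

zupeawaawi, vlamugijiu, xaslevebmi, gojetoefipreku

/zupeawaawe/: /e/ is a mid vowel in word-final position, so it raises to [i]. → [zupeawaawi].
/vlamugijio/: /o/ is a mid vowel in word-final position, so it raises to [u]. → [vlamugijiu].
/xaslevebme/: /e/ is a mid vowel in word-final position, so it raises to [i]. → [xaslevebmi].
/gojetoefipreku/: the rule's environment is not met; surfaces unchanged as [gojetoefipreku].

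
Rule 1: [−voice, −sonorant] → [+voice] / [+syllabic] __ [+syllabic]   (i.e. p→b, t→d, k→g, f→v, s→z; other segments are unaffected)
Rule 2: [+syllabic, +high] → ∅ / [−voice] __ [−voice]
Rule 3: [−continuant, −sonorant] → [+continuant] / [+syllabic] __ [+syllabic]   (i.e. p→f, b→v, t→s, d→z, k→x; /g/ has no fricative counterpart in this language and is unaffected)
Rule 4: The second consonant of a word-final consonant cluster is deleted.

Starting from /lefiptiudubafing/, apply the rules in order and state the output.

Rule 1 (intervocalic voicing): /f/ is a voiceless obstruent between vowels /e/ and /i/, so it voices to [v]. /f/ is a voiceless obstruent between vowels /a/ and /i/, so it voices to [v]. /lefiptiudubafing/ → leviptiudubaving.
Rule 2 (high vowel syncope): no segment meets the environment; /leviptiudubaving/ is unchanged.
Rule 3 (intervocalic spirantization): /d/ is a stop between vowels /u/ and /u/, so it spirantizes to the fricative [z]. /b/ is a stop between vowels /u/ and /a/, so it spirantizes to the fricative [v]. /leviptiudubaving/ → leviptiuzuvaving.
Rule 4 (final cluster simplification): /g/ is the second consonant of a word-final cluster /ng/, so it deletes. /leviptiuzuvaving/ → leviptiuzuvavin.

leviptiuzuvavin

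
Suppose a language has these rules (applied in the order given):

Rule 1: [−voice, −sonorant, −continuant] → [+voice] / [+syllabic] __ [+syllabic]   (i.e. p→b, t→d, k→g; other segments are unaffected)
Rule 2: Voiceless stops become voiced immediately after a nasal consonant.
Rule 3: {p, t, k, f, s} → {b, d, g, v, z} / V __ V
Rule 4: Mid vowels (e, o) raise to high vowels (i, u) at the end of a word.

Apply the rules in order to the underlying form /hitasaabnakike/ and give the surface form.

Rule 1 (intervocalic voicing): /t/ is a voiceless stop between vowels /i/ and /a/, so it voices to [d]. /k/ is a voiceless stop between vowels /a/ and /i/, so it voices to [g]. /k/ is a voiceless stop between vowels /i/ and /e/, so it voices to [g]. /hitasaabnakike/ → hidasaabnagige.
Rule 2 (post-nasal voicing): no segment meets the environment; /hidasaabnagige/ is unchanged.
Rule 3 (intervocalic voicing): /s/ is a voiceless obstruent between vowels /a/ and /a/, so it voices to [z]. /hidasaabnagige/ → hidazaabnagige.
Rule 4 (final vowel raising): /e/ is a mid vowel in word-final position, so it raises to [i]. /hidazaabnagige/ → hidazaabnagigi.

hidazaabnagigi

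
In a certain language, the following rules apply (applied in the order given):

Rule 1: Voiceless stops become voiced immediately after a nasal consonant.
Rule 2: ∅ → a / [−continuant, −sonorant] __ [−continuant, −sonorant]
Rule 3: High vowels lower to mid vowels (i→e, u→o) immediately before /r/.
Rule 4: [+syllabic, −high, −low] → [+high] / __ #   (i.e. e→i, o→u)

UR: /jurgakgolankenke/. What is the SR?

jorgakagolangengi

Rule 1 (post-nasal voicing): /k/ is a voiceless stop immediately after the nasal /n/, so it voices to [g]. /k/ is a voiceless stop immediately after the nasal /n/, so it voices to [g]. /jurgakgolankenke/ → jurgakgolangenge.
Rule 2 (stop-cluster a-epenthesis): /k/ and /g/ form a stop–stop cluster, so [a] is inserted between them. /jurgakgolangenge/ → jurgakagolangenge.
Rule 3 (pre-rhotic lowering): /u/ is a high vowel immediately before /r/, so it lowers to [o]. /jurgakagolangenge/ → jorgakagolangenge.
Rule 4 (final vowel raising): /e/ is a mid vowel in word-final position, so it raises to [i]. /jorgakagolangenge/ → jorgakagolangengi.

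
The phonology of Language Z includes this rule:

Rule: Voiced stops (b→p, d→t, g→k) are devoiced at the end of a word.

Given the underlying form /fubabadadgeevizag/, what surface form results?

fubabadadgeevizak

/g/ is a voiced stop in word-final position, so it devoices to [k].
The other instances of /b/, /d/, /g/ do not occur in the required environment and remain unchanged.
Surface form: [fubabadadgeevizak].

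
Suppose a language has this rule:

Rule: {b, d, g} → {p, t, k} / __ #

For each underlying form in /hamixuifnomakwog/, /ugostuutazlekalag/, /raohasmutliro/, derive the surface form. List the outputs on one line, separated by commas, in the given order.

hamixuifnomakwok, ugostuutazlekalak, raohasmutliro

/hamixuifnomakwog/: /g/ is a voiced stop in word-final position, so it devoices to [k]. → [hamixuifnomakwok].
/ugostuutazlekalag/: /g/ is a voiced stop in word-final position, so it devoices to [k]. → [ugostuutazlekalak].
/raohasmutliro/: the rule's environment is not met; surfaces unchanged as [raohasmutliro].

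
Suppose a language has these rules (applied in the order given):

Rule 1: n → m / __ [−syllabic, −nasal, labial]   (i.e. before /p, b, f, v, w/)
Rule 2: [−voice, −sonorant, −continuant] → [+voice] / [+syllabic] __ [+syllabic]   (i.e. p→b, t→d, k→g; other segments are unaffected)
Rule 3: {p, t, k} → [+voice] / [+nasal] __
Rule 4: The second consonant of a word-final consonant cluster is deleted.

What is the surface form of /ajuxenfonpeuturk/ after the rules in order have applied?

Rule 1 (nasal place assimilation): /n/ precedes the labial consonant /f/, so it assimilates in place to [m]. /n/ precedes the labial consonant /p/, so it assimilates in place to [m]. /ajuxenfonpeuturk/ → ajuxemfompeuturk.
Rule 2 (intervocalic voicing): /t/ is a voiceless stop between vowels /u/ and /u/, so it voices to [d]. /ajuxemfompeuturk/ → ajuxemfompeudurk.
Rule 3 (post-nasal voicing): /p/ is a voiceless stop immediately after the nasal /m/, so it voices to [b]. /ajuxemfompeudurk/ → ajuxemfombeudurk.
Rule 4 (final cluster simplification): /k/ is the second consonant of a word-final cluster /rk/, so it deletes. /ajuxemfombeudurk/ → ajuxemfombeudur.

ajuxemfombeudur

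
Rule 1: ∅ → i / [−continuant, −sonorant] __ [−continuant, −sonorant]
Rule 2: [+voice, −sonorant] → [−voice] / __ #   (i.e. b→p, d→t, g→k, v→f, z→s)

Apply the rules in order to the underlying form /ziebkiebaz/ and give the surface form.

ziebikiebas

Rule 1 (stop-cluster i-epenthesis): /b/ and /k/ form a stop–stop cluster, so [i] is inserted between them. /ziebkiebaz/ → ziebikiebaz.
Rule 2 (final devoicing): /z/ is a voiced obstruent in word-final position, so it devoices to [s]. /ziebikiebaz/ → ziebikiebas.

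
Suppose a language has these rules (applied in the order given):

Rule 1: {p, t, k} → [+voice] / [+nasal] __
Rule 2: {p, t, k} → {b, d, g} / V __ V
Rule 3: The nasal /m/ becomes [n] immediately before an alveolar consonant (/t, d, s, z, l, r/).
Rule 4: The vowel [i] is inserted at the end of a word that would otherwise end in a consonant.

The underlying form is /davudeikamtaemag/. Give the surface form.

Rule 1 (post-nasal voicing): /t/ is a voiceless stop immediately after the nasal /m/, so it voices to [d]. /davudeikamtaemag/ → davudeikamdaemag.
Rule 2 (intervocalic voicing): /k/ is a voiceless stop between vowels /i/ and /a/, so it voices to [g]. /davudeikamdaemag/ → davudeigamdaemag.
Rule 3 (nasal place assimilation): /m/ precedes the alveolar consonant /d/, so it assimilates in place to [n]. /davudeigamdaemag/ → davudeigandaemag.
Rule 4 (final i-epenthesis): the form ends in the consonant /g/, so [i] is inserted word-finally. /davudeigandaemag/ → davudeigandaemagi.

davudeigandaemagi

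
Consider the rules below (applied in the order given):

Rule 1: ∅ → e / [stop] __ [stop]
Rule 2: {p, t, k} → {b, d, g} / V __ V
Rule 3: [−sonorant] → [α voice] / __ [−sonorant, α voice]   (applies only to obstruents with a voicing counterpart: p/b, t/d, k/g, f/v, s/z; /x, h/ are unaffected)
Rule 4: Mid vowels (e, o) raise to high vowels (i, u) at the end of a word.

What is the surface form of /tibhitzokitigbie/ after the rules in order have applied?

Rule 1 (stop-cluster e-epenthesis): /g/ and /b/ form a stop–stop cluster, so [e] is inserted between them. /tibhitzokitigbie/ → tibhitzokitigebie.
Rule 2 (intervocalic voicing): /k/ is a voiceless stop between vowels /o/ and /i/, so it voices to [g]. /t/ is a voiceless stop between vowels /i/ and /i/, so it voices to [d]. /tibhitzokitigebie/ → tibhitzogidigebie.
Rule 3 (regressive voicing assimilation): /b/ precedes the voiceless obstruent /h/, so it devoices to [p] by assimilation. /t/ precedes the voiced obstruent /z/, so it voices to [d] by assimilation. /tibhitzogidigebie/ → tiphidzogidigebie.
Rule 4 (final vowel raising): /e/ is a mid vowel in word-final position, so it raises to [i]. /tiphidzogidigebie/ → tiphidzogidigebii.

tiphidzogidigebii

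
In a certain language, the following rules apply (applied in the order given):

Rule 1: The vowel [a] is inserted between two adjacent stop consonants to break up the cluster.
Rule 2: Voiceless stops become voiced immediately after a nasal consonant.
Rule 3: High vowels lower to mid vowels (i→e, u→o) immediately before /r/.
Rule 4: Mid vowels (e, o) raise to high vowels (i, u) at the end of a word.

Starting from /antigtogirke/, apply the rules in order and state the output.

Rule 1 (stop-cluster a-epenthesis): /g/ and /t/ form a stop–stop cluster, so [a] is inserted between them. /antigtogirke/ → antigatogirke.
Rule 2 (post-nasal voicing): /t/ is a voiceless stop immediately after the nasal /n/, so it voices to [d]. /antigatogirke/ → andigatogirke.
Rule 3 (pre-rhotic lowering): /i/ is a high vowel immediately before /r/, so it lowers to [e]. /andigatogirke/ → andigatogerke.
Rule 4 (final vowel raising): /e/ is a mid vowel in word-final position, so it raises to [i]. /andigatogerke/ → andigatogerki.

andigatogerki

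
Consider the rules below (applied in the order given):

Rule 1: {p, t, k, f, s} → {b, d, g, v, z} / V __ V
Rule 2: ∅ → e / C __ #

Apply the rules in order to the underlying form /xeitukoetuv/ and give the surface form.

xeidugoeduve

Rule 1 (intervocalic voicing): /t/ is a voiceless obstruent between vowels /i/ and /u/, so it voices to [d]. /k/ is a voiceless obstruent between vowels /u/ and /o/, so it voices to [g]. /t/ is a voiceless obstruent between vowels /e/ and /u/, so it voices to [d]. /xeitukoetuv/ → xeidugoeduv.
Rule 2 (final e-epenthesis): the form ends in the consonant /v/, so [e] is inserted word-finally. /xeidugoeduv/ → xeidugoeduve.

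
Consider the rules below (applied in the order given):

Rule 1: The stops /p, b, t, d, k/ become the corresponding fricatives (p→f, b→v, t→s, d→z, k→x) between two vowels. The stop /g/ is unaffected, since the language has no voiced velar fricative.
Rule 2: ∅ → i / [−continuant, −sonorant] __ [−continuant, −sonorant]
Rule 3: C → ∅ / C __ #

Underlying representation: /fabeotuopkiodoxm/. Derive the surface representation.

Rule 1 (intervocalic spirantization): /b/ is a stop between vowels /a/ and /e/, so it spirantizes to the fricative [v]. /t/ is a stop between vowels /o/ and /u/, so it spirantizes to the fricative [s]. /d/ is a stop between vowels /o/ and /o/, so it spirantizes to the fricative [z]. /fabeotuopkiodoxm/ → faveosuopkiozoxm.
Rule 2 (stop-cluster i-epenthesis): /p/ and /k/ form a stop–stop cluster, so [i] is inserted between them. /faveosuopkiozoxm/ → faveosuopikiozoxm.
Rule 3 (final cluster simplification): /m/ is the second consonant of a word-final cluster /xm/, so it deletes. /faveosuopikiozoxm/ → faveosuopikiozox.

faveosuopikiozox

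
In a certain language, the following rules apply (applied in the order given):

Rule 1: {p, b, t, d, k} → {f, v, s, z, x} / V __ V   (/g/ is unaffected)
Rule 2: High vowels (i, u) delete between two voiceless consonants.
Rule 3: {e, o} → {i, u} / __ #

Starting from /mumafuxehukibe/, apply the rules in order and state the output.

Rule 1 (intervocalic spirantization): /k/ is a stop between vowels /u/ and /i/, so it spirantizes to the fricative [x]. /b/ is a stop between vowels /i/ and /e/, so it spirantizes to the fricative [v]. /mumafuxehukibe/ → mumafuxehuxive.
Rule 2 (high vowel syncope): /u/ is a high vowel flanked by voiceless consonants /f/ and /x/, so it deletes. /u/ is a high vowel flanked by voiceless consonants /h/ and /x/, so it deletes. /mumafuxehuxive/ → mumafxehxive.
Rule 3 (final vowel raising): /e/ is a mid vowel in word-final position, so it raises to [i]. /mumafxehxive/ → mumafxehxivi.

mumafxehxivi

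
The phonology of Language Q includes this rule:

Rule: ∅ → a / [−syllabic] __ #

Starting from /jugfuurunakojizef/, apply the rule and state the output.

jugfuurunakojizefa

the form ends in the consonant /f/, so [a] is inserted word-finally.
Surface form: [jugfuurunakojizefa].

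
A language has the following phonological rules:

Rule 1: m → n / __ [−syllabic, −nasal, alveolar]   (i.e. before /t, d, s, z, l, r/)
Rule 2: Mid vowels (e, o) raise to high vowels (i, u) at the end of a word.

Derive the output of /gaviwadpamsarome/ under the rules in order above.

Rule 1 (nasal place assimilation): /m/ precedes the alveolar consonant /s/, so it assimilates in place to [n]. /gaviwadpamsarome/ → gaviwadpansarome.
Rule 2 (final vowel raising): /e/ is a mid vowel in word-final position, so it raises to [i]. /gaviwadpansarome/ → gaviwadpansaromi.

gaviwadpansaromi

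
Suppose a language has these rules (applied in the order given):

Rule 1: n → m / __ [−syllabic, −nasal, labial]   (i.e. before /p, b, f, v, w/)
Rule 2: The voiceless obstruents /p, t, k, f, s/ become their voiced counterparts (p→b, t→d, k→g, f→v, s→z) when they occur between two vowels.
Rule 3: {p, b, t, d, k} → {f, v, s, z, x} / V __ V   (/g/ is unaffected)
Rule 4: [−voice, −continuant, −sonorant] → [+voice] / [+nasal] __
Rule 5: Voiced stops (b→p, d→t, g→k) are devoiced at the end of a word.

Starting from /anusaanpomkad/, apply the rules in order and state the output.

anuzaambomgat

Rule 1 (nasal place assimilation): /n/ precedes the labial consonant /p/, so it assimilates in place to [m]. /anusaanpomkad/ → anusaampomkad.
Rule 2 (intervocalic voicing): /s/ is a voiceless obstruent between vowels /u/ and /a/, so it voices to [z]. /anusaampomkad/ → anuzaampomkad.
Rule 3 (intervocalic spirantization): no segment meets the environment; /anuzaampomkad/ is unchanged.
Rule 4 (post-nasal voicing): /p/ is a voiceless stop immediately after the nasal /m/, so it voices to [b]. /k/ is a voiceless stop immediately after the nasal /m/, so it voices to [g]. /anuzaampomkad/ → anuzaambomgad.
Rule 5 (final devoicing): /d/ is a voiced stop in word-final position, so it devoices to [t]. /anuzaambomgad/ → anuzaambomgat.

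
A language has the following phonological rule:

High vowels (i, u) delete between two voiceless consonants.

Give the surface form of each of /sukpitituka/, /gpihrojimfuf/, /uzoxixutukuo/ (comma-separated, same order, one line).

/sukpitituka/: /u/ is a high vowel flanked by voiceless consonants /s/ and /k/, so it deletes. /i/ is a high vowel flanked by voiceless consonants /p/ and /t/, so it deletes. /i/ is a high vowel flanked by voiceless consonants /t/ and /t/, so it deletes. /u/ is a high vowel flanked by voiceless consonants /t/ and /k/, so it deletes. → [skpttka].
/gpihrojimfuf/: /i/ is a high vowel flanked by voiceless consonants /p/ and /h/, so it deletes. /u/ is a high vowel flanked by voiceless consonants /f/ and /f/, so it deletes. → [gphrojimff].
/uzoxixutukuo/: /i/ is a high vowel flanked by voiceless consonants /x/ and /x/, so it deletes. /u/ is a high vowel flanked by voiceless consonants /x/ and /t/, so it deletes. /u/ is a high vowel flanked by voiceless consonants /t/ and /k/, so it deletes. → [uzoxxtkuo].

skpttka, gphrojimff, uzoxxtkuo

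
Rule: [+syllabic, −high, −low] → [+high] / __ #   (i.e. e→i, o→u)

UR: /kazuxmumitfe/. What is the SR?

/e/ is a mid vowel in word-final position, so it raises to [i].
Surface form: [kazuxmumitfi].

kazuxmumitfi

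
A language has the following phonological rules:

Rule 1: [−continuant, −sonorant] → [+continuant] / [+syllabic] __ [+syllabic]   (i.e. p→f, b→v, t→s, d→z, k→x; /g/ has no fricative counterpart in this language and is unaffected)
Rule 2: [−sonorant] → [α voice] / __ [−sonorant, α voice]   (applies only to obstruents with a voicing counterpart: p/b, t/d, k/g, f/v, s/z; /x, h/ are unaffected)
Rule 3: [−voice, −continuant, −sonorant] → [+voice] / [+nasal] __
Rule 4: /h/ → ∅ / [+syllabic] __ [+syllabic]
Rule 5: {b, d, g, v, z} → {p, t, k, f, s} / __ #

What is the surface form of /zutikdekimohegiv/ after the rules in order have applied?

Rule 1 (intervocalic spirantization): /t/ is a stop between vowels /u/ and /i/, so it spirantizes to the fricative [s]. /k/ is a stop between vowels /e/ and /i/, so it spirantizes to the fricative [x]. /zutikdekimohegiv/ → zusikdeximohegiv.
Rule 2 (regressive voicing assimilation): /k/ precedes the voiced obstruent /d/, so it voices to [g] by assimilation. /zusikdeximohegiv/ → zusigdeximohegiv.
Rule 3 (post-nasal voicing): no segment meets the environment; /zusigdeximohegiv/ is unchanged.
Rule 4 (intervocalic h-deletion): /h/ occurs between vowels /o/ and /e/, so it deletes. /zusigdeximohegiv/ → zusigdeximoegiv.
Rule 5 (final devoicing): /v/ is a voiced obstruent in word-final position, so it devoices to [f]. /zusigdeximoegiv/ → zusigdeximoegif.

zusigdeximoegif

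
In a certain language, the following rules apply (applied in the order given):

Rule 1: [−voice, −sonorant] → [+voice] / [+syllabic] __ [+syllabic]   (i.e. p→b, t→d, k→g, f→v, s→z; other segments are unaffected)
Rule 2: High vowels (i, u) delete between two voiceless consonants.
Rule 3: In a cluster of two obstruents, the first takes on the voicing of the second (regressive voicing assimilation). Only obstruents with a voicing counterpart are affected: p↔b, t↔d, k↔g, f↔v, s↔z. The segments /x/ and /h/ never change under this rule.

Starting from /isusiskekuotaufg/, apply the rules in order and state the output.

Rule 1 (intervocalic voicing): /s/ is a voiceless obstruent between vowels /i/ and /u/, so it voices to [z]. /s/ is a voiceless obstruent between vowels /u/ and /i/, so it voices to [z]. /k/ is a voiceless obstruent between vowels /e/ and /u/, so it voices to [g]. /t/ is a voiceless obstruent between vowels /o/ and /a/, so it voices to [d]. /isusiskekuotaufg/ → izuziskeguodaufg.
Rule 2 (high vowel syncope): no segment meets the environment; /izuziskeguodaufg/ is unchanged.
Rule 3 (regressive voicing assimilation): /f/ precedes the voiced obstruent /g/, so it voices to [v] by assimilation. /izuziskeguodaufg/ → izuziskeguodauvg.

izuziskeguodauvg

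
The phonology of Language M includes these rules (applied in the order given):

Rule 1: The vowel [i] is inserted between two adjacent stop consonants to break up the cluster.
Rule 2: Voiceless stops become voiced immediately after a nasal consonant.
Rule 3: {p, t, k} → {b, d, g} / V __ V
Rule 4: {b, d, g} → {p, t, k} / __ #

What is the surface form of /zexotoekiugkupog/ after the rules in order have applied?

zexodoegiugigubok

Rule 1 (stop-cluster i-epenthesis): /g/ and /k/ form a stop–stop cluster, so [i] is inserted between them. /zexotoekiugkupog/ → zexotoekiugikupog.
Rule 2 (post-nasal voicing): no segment meets the environment; /zexotoekiugikupog/ is unchanged.
Rule 3 (intervocalic voicing): /t/ is a voiceless stop between vowels /o/ and /o/, so it voices to [d]. /k/ is a voiceless stop between vowels /e/ and /i/, so it voices to [g]. /k/ is a voiceless stop between vowels /i/ and /u/, so it voices to [g]. /p/ is a voiceless stop between vowels /u/ and /o/, so it voices to [b]. /zexotoekiugikupog/ → zexodoegiugigubog.
Rule 4 (final devoicing): /g/ is a voiced stop in word-final position, so it devoices to [k]. /zexodoegiugigubog/ → zexodoegiugigubok.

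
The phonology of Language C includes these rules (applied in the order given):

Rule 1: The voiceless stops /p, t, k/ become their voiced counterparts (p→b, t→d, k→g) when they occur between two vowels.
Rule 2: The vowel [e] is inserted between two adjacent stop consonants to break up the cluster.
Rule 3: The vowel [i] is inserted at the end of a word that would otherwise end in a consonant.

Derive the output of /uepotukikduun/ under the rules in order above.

uebodugikeduuni

Rule 1 (intervocalic voicing): /p/ is a voiceless stop between vowels /e/ and /o/, so it voices to [b]. /t/ is a voiceless stop between vowels /o/ and /u/, so it voices to [d]. /k/ is a voiceless stop between vowels /u/ and /i/, so it voices to [g]. /uepotukikduun/ → uebodugikduun.
Rule 2 (stop-cluster e-epenthesis): /k/ and /d/ form a stop–stop cluster, so [e] is inserted between them. /uebodugikduun/ → uebodugikeduun.
Rule 3 (final i-epenthesis): the form ends in the consonant /n/, so [i] is inserted word-finally. /uebodugikeduun/ → uebodugikeduuni.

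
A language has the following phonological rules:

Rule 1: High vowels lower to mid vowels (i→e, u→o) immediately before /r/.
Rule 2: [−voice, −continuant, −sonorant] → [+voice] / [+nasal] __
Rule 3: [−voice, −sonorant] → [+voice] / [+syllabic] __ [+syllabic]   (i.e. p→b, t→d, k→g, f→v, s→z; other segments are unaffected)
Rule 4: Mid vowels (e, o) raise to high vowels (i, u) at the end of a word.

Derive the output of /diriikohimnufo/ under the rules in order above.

deriigohimnuvu

Rule 1 (pre-rhotic lowering): /i/ is a high vowel immediately before /r/, so it lowers to [e]. /diriikohimnufo/ → deriikohimnufo.
Rule 2 (post-nasal voicing): no segment meets the environment; /deriikohimnufo/ is unchanged.
Rule 3 (intervocalic voicing): /k/ is a voiceless obstruent between vowels /i/ and /o/, so it voices to [g]. /f/ is a voiceless obstruent between vowels /u/ and /o/, so it voices to [v]. /deriikohimnufo/ → deriigohimnuvo.
Rule 4 (final vowel raising): /o/ is a mid vowel in word-final position, so it raises to [u]. /deriigohimnuvo/ → deriigohimnuvu.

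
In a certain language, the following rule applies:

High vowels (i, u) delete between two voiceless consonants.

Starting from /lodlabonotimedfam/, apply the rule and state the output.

lodlabonotimedfam

No segment of /lodlabonotimedfam/ meets the structural description of the rule, so the form surfaces unchanged.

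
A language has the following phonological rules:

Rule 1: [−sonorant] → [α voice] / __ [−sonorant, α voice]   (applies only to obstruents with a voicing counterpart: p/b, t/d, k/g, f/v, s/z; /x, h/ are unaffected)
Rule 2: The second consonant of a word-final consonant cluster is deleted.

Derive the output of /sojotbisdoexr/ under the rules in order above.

sojodbizdoex

Rule 1 (regressive voicing assimilation): /t/ precedes the voiced obstruent /b/, so it voices to [d] by assimilation. /s/ precedes the voiced obstruent /d/, so it voices to [z] by assimilation. /sojotbisdoexr/ → sojodbizdoexr.
Rule 2 (final cluster simplification): /r/ is the second consonant of a word-final cluster /xr/, so it deletes. /sojodbizdoexr/ → sojodbizdoex.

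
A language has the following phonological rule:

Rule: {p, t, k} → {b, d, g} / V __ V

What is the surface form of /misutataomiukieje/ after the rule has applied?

misudadaomiugieje

/t/ is a voiceless stop between vowels /u/ and /a/, so it voices to [d].
/t/ is a voiceless stop between vowels /a/ and /a/, so it voices to [d].
/k/ is a voiceless stop between vowels /u/ and /i/, so it voices to [g].
Surface form: [misudadaomiugieje].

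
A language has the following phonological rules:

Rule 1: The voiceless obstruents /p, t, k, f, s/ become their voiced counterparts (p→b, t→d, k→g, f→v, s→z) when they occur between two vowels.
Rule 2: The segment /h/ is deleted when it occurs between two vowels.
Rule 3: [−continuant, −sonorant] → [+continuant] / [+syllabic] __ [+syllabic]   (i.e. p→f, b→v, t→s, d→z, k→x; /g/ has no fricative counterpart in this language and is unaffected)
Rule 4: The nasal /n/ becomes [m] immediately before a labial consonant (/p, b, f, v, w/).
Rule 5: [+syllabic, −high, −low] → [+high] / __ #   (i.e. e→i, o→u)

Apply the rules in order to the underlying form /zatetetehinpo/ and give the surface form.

Rule 1 (intervocalic voicing): /t/ is a voiceless obstruent between vowels /a/ and /e/, so it voices to [d]. /t/ is a voiceless obstruent between vowels /e/ and /e/, so it voices to [d]. /t/ is a voiceless obstruent between vowels /e/ and /e/, so it voices to [d]. /zatetetehinpo/ → zadededehinpo.
Rule 2 (intervocalic h-deletion): /h/ occurs between vowels /e/ and /i/, so it deletes. /zadededehinpo/ → zadededeinpo.
Rule 3 (intervocalic spirantization): /d/ is a stop between vowels /a/ and /e/, so it spirantizes to the fricative [z]. /d/ is a stop between vowels /e/ and /e/, so it spirantizes to the fricative [z]. /d/ is a stop between vowels /e/ and /e/, so it spirantizes to the fricative [z]. /zadededeinpo/ → zazezezeinpo.
Rule 4 (nasal place assimilation): /n/ precedes the labial consonant /p/, so it assimilates in place to [m]. /zazezezeinpo/ → zazezezeimpo.
Rule 5 (final vowel raising): /o/ is a mid vowel in word-final position, so it raises to [u]. /zazezezeimpo/ → zazezezeimpu.

zazezezeimpu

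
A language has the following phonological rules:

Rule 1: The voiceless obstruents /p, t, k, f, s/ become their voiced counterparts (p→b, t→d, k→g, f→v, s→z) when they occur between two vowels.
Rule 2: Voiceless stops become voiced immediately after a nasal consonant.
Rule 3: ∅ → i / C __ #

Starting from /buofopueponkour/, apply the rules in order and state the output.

buovobuebongouri

Rule 1 (intervocalic voicing): /f/ is a voiceless obstruent between vowels /o/ and /o/, so it voices to [v]. /p/ is a voiceless obstruent between vowels /o/ and /u/, so it voices to [b]. /p/ is a voiceless obstruent between vowels /e/ and /o/, so it voices to [b]. /buofopueponkour/ → buovobuebonkour.
Rule 2 (post-nasal voicing): /k/ is a voiceless stop immediately after the nasal /n/, so it voices to [g]. /buovobuebonkour/ → buovobuebongour.
Rule 3 (final i-epenthesis): the form ends in the consonant /r/, so [i] is inserted word-finally. /buovobuebongour/ → buovobuebongouri.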